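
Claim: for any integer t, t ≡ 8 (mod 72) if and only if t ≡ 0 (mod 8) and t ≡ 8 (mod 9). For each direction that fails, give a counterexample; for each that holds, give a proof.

(⟸) If t ≡ 0 (mod 8) and t ≡ 8 (mod 9), then by the Chinese remainder theorem t ≡ 8 (mod 72). This is exactly t ≡ 8 (mod 72).

(⟹) Suppose t ≡ 8 (mod 72); write t = 72j + 8. Since 8 ∣ 72, reducing mod 8 gives t ≡ 8 ≡ 0 (mod 8); since 9 ∣ 72, reducing mod 9 gives t ≡ 8 (mod 9).

The biconditional holds.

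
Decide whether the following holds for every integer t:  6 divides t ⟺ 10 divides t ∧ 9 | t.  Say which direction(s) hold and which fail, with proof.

Not equivalent: only (⇐) holds.

(⇒) This fails: take t = 6. Certainly 6 ∣ 6, but 10 ∤ 6.

(⇐) Suppose 10 ∣ t and 9 ∣ t. Any common multiple of 10 and 9 is a multiple of their lcm; here gcd(10, 9) = 1, so lcm(10, 9) = 10·9 = 90, so 90 ∣ t. Since 6 ∣ 90, it follows that 6 ∣ t.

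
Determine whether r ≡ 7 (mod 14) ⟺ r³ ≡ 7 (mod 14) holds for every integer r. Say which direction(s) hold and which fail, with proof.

Forward direction. Suppose r ≡ 7 (mod 14). Write r = 14j + 7. Then (14j + 7)³ = 2744j³ + 4116j² + 2058j + 343 = 14(196j³ + 294j² + 147j + 24) + 7, so r³ ≡ 7 (mod 14).

Converse. Suppose r³ ≡ 7 (mod 14). The only residue r in {0, …, 13} with r³ ≡ 7 (mod 14) is r = 7, so r ≡ 7 (mod 14).

Both directions hold; the statement is true.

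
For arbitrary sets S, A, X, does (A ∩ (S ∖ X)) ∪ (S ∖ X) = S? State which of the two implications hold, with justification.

Forward inclusion. Let x ∈ (A ∩ (S ∖ X)) ∪ (S ∖ X). Then either x ∈ S and x ∉ A, X; or x ∈ S ∩ A and x ∉ X. In each case x ∈ S, so (A ∩ (S ∖ X)) ∪ (S ∖ X) ⊆ S.

Reverse inclusion. This inclusion fails. Take S = {1}, A = ∅, X = {1}; then 1 ∈ S but 1 ∉ (A ∩ (S ∖ X)) ∪ (S ∖ X).

The sets are not equal: only the forward inclusion holds.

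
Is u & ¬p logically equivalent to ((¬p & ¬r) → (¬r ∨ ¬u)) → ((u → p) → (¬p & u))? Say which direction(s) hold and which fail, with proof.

[⇒] Assume the antecedent. If u is true, the antecedent forces (u = T, p = F, r = F) or (u = T, p = F, r = T), and the consequent holds there. If u is false, the antecedent cannot hold. Either way the consequent holds.

[⇐] Assume the antecedent. If u is true, the antecedent forces (u = T, p = F, r = F) or (u = T, p = F, r = T), and u & ¬p holds there. If u is false, the antecedent cannot hold. Either way u & ¬p holds.

Both directions hold; the statement is true.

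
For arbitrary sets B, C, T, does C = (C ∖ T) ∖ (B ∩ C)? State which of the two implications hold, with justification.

(⊆) fails; (⊇) holds.

(⊆) This inclusion fails. Take B = {1}, C = {1}, T = ∅; then 1 ∈ C but 1 ∉ (C ∖ T) ∖ (B ∩ C).

(⊇) Let x ∈ (C ∖ T) ∖ (B ∩ C). Then x ∈ C and x ∉ B, T, from which x ∈ C.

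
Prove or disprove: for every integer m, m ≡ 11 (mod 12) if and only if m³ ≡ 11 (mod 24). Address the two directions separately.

Only the converse holds.

Forward direction. This fails: take m = 23. Then 23 ≡ 11 (mod 12), but 23³ = 12167 ≡ 23 (mod 24), not 11.

Converse. The residues r modulo 24 with r³ ≡ 11 (mod 24) are exactly {11}, and each is ≡ 11 (mod 12).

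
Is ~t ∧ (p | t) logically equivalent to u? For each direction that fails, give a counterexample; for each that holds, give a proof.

(→) This fails. Under u = F, p = T, t = F, the left side is true but the right side is false.

(←) This fails. Under u = T, p = F, t = F, the left side is false but the right side is true.

(⇒) fails and (⇐) fails.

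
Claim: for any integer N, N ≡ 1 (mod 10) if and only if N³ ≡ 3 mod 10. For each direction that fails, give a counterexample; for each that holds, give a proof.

Both directions fail.

Forward direction. This fails: take N = 1. Then 1 ≡ 1 (mod 10), but 1³ = 1 ≡ 1 (mod 10), not 3.

Converse. This fails: take N = 7. Then 7³ = 343 ≡ 3 (mod 10), yet 7 ≡ 7 (mod 10), not 1.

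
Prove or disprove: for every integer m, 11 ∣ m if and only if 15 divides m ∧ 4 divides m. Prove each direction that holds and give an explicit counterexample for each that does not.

Neither implication holds.

Forward direction. This fails: take m = 11. Certainly 11 ∣ 11, but 15 ∤ 11.

Converse. This fails: take m = 60. Both 15 ∣ 60 and 4 ∣ 60, yet 60 is not a multiple of 11 (since 60 = 5·11 + 5), so 11 ∤ 60.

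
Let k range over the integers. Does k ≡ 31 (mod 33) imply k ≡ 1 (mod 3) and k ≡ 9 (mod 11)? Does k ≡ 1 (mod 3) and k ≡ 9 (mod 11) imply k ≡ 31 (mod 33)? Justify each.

(⟹) Suppose k ≡ 31 (mod 33); write k = 33j + 31. Since 3 ∣ 33, reducing mod 3 gives k ≡ 31 ≡ 1 (mod 3); since 11 ∣ 33, reducing mod 11 gives k ≡ 31 ≡ 9 (mod 11).

(⟸) Conversely, if k ≡ 1 (mod 3) and k ≡ 9 (mod 11), then by the Chinese remainder theorem k ≡ 31 (mod 33). This is exactly k ≡ 31 (mod 33).

Equivalent; both directions hold.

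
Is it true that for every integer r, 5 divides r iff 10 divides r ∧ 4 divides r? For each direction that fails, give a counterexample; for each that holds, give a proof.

Converse. Suppose 10 ∣ r and 4 ∣ r. Any common multiple of 10 and 4 is a multiple of their lcm; here lcm(10, 4) = 10·4/gcd(10, 4) = 40/2 = 20, so 20 ∣ r. Since 5 ∣ 20, it follows that 5 ∣ r.

Forward direction. This fails: take r = 5. Certainly 5 ∣ 5, but 10 ∤ 5.

Not equivalent: only (⇐) holds.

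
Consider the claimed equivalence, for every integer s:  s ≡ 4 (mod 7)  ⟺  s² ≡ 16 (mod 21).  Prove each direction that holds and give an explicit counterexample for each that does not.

Both directions fail.

(⇒) This fails: take s = 18. Then 18 ≡ 4 (mod 7), but 18² = 324 ≡ 9 (mod 21), not 16.

(⇐) This fails: take s = 10. Then 10² = 100 ≡ 16 (mod 21), yet 10 ≡ 3 (mod 7), not 4.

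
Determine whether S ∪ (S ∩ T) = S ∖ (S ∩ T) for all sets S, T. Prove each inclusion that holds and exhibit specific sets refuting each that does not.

The sets are not equal: only the reverse inclusion holds.

(⟹) This inclusion fails. Take S = {1}, T = {1}; then 1 ∈ S ∪ (S ∩ T) but 1 ∉ S ∖ (S ∩ T).

(⟸) Let x ∈ S ∖ (S ∩ T). Then x ∈ S and x ∉ T, from which x ∈ S ∪ (S ∩ T).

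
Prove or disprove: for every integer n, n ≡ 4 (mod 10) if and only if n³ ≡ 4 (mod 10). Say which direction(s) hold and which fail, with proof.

Both directions hold.

(⇒) Suppose n ≡ 4 (mod 10). Write n = 10j + 4. Then (10j + 4)³ = 1000j³ + 1200j² + 480j + 64 = 10(100j³ + 120j² + 48j + 6) + 4, so n³ ≡ 4 (mod 10).

(⇐) For the converse, argue contrapositively. If n ≢ 4 (mod 10), then n is congruent to one of 0, 1, 2, 3, 5, 6, 7, 8, 9 modulo 10, and these give n³ ≡ 0, 1, 8, 7, 5, 6, 3, 2, 9 respectively — never 4.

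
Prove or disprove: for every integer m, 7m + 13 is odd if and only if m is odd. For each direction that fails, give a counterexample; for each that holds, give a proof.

(⇒) This fails: m = 0 gives 7m + 13 = 13, which is odd, but 0 is even, not odd.

(⇐) This also fails: m = 5 is odd, but 7m + 13 = 48 is even, not odd.

Neither implication holds.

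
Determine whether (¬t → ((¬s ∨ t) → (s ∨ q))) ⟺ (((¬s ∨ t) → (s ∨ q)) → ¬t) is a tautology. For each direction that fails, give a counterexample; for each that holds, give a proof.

Neither implication holds.

(⇒) This fails. Under q = T, s = F, t = T, the left side is true but the right side is false.

(⇐) This fails. Under q = F, s = F, t = F, the left side is false but the right side is true.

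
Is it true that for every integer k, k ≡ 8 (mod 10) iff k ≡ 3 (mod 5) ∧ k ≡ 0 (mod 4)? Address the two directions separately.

Forward direction. This fails: k = 18 gives 18 ≡ 8 (mod 10) but 18 ≡ 2 (mod 4), so the conjunction on the right does not hold.

Converse. If k ≡ 3 (mod 5) and k ≡ 0 (mod 4), then by the Chinese remainder theorem k ≡ 8 (mod 20). Since 8 ≡ 8 (mod 10) and 10 ∣ 20, we get k ≡ 8 (mod 10).

Only the converse holds.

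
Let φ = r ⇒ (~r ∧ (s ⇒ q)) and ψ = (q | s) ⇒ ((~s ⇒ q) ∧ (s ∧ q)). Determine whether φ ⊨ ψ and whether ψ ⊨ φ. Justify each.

(→) This fails. Under s = T, q = F, r = F, the left side is true but the right side is false.

(←) This fails. Under s = F, q = F, r = T, the left side is false but the right side is true.

(⇒) fails and (⇐) fails.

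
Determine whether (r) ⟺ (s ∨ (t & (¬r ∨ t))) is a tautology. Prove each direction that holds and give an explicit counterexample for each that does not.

(⟹) This fails. Under r = T, t = F, s = F, the left side is true but the right side is false.

(⟸) This fails. Under r = F, t = T, s = F, the left side is false but the right side is true.

Neither implication holds.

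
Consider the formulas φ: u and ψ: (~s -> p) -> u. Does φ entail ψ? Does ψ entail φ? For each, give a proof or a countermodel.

(⟹) Assume the antecedent. If s is true, the antecedent forces (s = T, p = F, u = T) or (s = T, p = T, u = T), and (~s -> p) -> u holds there. If s is false, the antecedent forces (s = F, p = F, u = T) or (s = F, p = T, u = T), and (~s -> p) -> u holds there. Either way (~s -> p) -> u holds.

(⟸) This fails. Under s = F, p = F, u = F, the left side is false but the right side is true.

(⇒) holds; (⇐) fails.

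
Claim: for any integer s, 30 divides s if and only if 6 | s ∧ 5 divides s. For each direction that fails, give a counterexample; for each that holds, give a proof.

(→) If 30 ∣ s, write s = 30q. Since 30 = 5·6, s = 6·(5q), so 6 ∣ s; and since 30 = 6·5, s = 5·(6q), so 5 ∣ s.

(←) Suppose 6 ∣ s and 5 ∣ s. Any common multiple of 6 and 5 is a multiple of their lcm; here gcd(6, 5) = 1, so lcm(6, 5) = 6·5 = 30, so 30 ∣ s.

The biconditional holds.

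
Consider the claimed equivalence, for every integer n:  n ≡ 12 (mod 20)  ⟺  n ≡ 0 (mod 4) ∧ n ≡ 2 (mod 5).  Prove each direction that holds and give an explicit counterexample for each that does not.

Both implications hold.

[⇒] Suppose n ≡ 12 (mod 20); write n = 20j + 12. Since 4 ∣ 20, reducing mod 4 gives n ≡ 12 ≡ 0 (mod 4); since 5 ∣ 20, reducing mod 5 gives n ≡ 12 ≡ 2 (mod 5).

[⇐] Conversely, if n ≡ 0 (mod 4) and n ≡ 2 (mod 5), then by the Chinese remainder theorem n ≡ 12 (mod 20). This is exactly n ≡ 12 (mod 20).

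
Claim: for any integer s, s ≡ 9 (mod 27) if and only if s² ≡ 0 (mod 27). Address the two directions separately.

(⟹) Suppose s ≡ 9 (mod 27). Write s = 27j + 9. Then (27j + 9)² = 729j² + 486j + 81 = 27(27j² + 18j + 3) + 0, so s² ≡ 0 (mod 27).

(⟸) This fails: take s = 0. Then 0² = 0 ≡ 0 (mod 27), yet 0 ≡ 0 (mod 27), not 9.

Only the forward implication holds.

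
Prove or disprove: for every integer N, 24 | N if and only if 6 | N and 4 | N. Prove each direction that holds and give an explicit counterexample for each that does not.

Converse. This fails: take N = 12. Both 6 ∣ 12 and 4 ∣ 12, yet 12 is not a multiple of 24 (since 12 = 0·24 + 12), so 24 ∤ 12.

Forward direction. If 24 ∣ N, write N = 24q. Since 24 = 4·6, N = 6·(4q), so 6 ∣ N; and since 24 = 6·4, N = 4·(6q), so 4 ∣ N.

Only the forward direction holds.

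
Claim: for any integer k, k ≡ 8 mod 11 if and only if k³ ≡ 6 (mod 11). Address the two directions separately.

The biconditional holds.

(⟹) Suppose k ≡ 8 mod 11. Write k = 11j + 8. Then (11j + 8)³ = 1331j³ + 2904j² + 2112j + 512 = 11(121j³ + 264j² + 192j + 46) + 6, so k³ ≡ 6 (mod 11).

(⟸) Conversely, suppose k³ ≡ 6 (mod 11). The only residue r in {0, …, 10} with r³ ≡ 6 (mod 11) is r = 8, so k ≡ 8 (mod 11).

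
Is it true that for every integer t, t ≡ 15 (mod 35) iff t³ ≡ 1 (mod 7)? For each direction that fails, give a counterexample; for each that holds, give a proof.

[⇐] This fails: take t = 1. Then 1³ = 1 ≡ 1 (mod 7), yet 1 ≡ 1 (mod 35), not 15.

[⇒] Suppose t ≡ 15 (mod 35). Then t³ ≡ 15³ = 3375 (mod 35), and since 7 ∣ 35, also t³ ≡ 1 (mod 7).

The forward direction holds; the converse fails.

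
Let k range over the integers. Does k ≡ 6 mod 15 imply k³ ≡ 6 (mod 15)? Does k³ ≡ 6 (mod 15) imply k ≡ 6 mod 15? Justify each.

Forward direction. Suppose k ≡ 6 mod 15. Write k = 15j + 6. Then (15j + 6)³ = 3375j³ + 4050j² + 1620j + 216 = 15(225j³ + 270j² + 108j + 14) + 6, so k³ ≡ 6 (mod 15).

Converse. Suppose k³ ≡ 6 (mod 15). The only residue r in {0, …, 14} with r³ ≡ 6 (mod 15) is r = 6, so k ≡ 6 (mod 15).

The biconditional holds.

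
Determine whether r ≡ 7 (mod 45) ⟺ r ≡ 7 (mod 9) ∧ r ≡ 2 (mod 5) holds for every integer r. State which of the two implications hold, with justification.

The biconditional holds.

(⇒) Suppose r ≡ 7 (mod 45); write r = 45j + 7. Since 9 ∣ 45, reducing mod 9 gives r ≡ 7 (mod 9); since 5 ∣ 45, reducing mod 5 gives r ≡ 7 ≡ 2 (mod 5).

(⇐) Conversely, if r ≡ 7 (mod 9) and r ≡ 2 (mod 5), then by the Chinese remainder theorem r ≡ 7 (mod 45). This is exactly r ≡ 7 (mod 45).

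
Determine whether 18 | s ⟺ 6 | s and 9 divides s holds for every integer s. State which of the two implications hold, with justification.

The biconditional holds.

(→) If 18 ∣ s, write s = 18q. Since 18 = 3·6, s = 6·(3q), so 6 ∣ s; and since 18 = 2·9, s = 9·(2q), so 9 ∣ s.

(←) Suppose 6 ∣ s and 9 ∣ s. Any common multiple of 6 and 9 is a multiple of their lcm; here lcm(6, 9) = 6·9/gcd(6, 9) = 54/3 = 18, so 18 ∣ s.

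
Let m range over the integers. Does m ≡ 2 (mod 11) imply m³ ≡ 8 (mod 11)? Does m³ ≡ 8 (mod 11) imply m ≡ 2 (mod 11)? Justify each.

The biconditional holds.

(→) Suppose m ≡ 2 (mod 11). Write m = 11j + 2. Then (11j + 2)³ = 1331j³ + 726j² + 132j + 8 = 11(121j³ + 66j² + 12j) + 8, so m³ ≡ 8 (mod 11).

(←) Conversely, suppose m³ ≡ 8 (mod 11). The only residue r in {0, …, 10} with r³ ≡ 8 (mod 11) is r = 2, so m ≡ 2 (mod 11).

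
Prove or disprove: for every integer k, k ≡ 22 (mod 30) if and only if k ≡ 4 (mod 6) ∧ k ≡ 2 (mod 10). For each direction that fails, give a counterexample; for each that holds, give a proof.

Both implications hold.

(⇒) Suppose k ≡ 22 (mod 30); write k = 30j + 22. Since 6 ∣ 30, reducing mod 6 gives k ≡ 22 ≡ 4 (mod 6); since 10 ∣ 30, reducing mod 10 gives k ≡ 22 ≡ 2 (mod 10).

(⇐) Conversely, if k ≡ 4 (mod 6) and k ≡ 2 (mod 10), then by the Chinese remainder theorem k ≡ 22 (mod 30). This is exactly k ≡ 22 (mod 30).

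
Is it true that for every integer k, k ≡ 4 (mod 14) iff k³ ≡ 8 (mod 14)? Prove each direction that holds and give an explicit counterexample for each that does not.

[⇒] Suppose k ≡ 4 (mod 14). Write k = 14j + 4. Then (14j + 4)³ = 2744j³ + 2352j² + 672j + 64 = 14(196j³ + 168j² + 48j + 4) + 8, so k³ ≡ 8 (mod 14).

[⇐] This fails: take k = 2. Then 2³ = 8 ≡ 8 (mod 14), yet 2 ≡ 2 (mod 14), not 4.

(⇒) holds; (⇐) fails.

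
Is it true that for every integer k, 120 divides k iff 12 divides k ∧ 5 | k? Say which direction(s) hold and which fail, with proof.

(⇒) holds; (⇐) fails.

(⟹) If 120 ∣ k, write k = 120q. Since 120 = 10·12, k = 12·(10q), so 12 ∣ k; and since 120 = 24·5, k = 5·(24q), so 5 ∣ k.

(⟸) This fails: take k = 60. Both 12 ∣ 60 and 5 ∣ 60, yet 60 is not a multiple of 120 (since 60 = 0·120 + 60), so 120 ∤ 60.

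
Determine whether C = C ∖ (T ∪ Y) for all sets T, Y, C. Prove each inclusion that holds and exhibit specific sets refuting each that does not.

(⊆) fails; (⊇) holds.

Forward inclusion. This inclusion fails. Take T = {1}, Y = ∅, C = {1}; then 1 ∈ C but 1 ∉ C ∖ (T ∪ Y).

Reverse inclusion. Let x ∈ C ∖ (T ∪ Y). Then x ∈ C and x ∉ T, Y, from which x ∈ C.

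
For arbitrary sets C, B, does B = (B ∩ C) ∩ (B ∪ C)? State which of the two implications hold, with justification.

Only the reverse inclusion holds.

(⟹) This inclusion fails. Take C = ∅, B = {1}; then 1 ∈ B but 1 ∉ (B ∩ C) ∩ (B ∪ C).

(⟸) Let x ∈ (B ∩ C) ∩ (B ∪ C). Then x ∈ C ∩ B, from which x ∈ B.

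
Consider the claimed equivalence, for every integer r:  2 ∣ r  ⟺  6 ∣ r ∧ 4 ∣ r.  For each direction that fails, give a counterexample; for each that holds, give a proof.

Only the reverse direction holds.

(⟹) This fails: take r = 2. Certainly 2 ∣ 2, but 6 ∤ 2.

(⟸) Suppose 6 ∣ r and 4 ∣ r. Any common multiple of 6 and 4 is a multiple of their lcm; here lcm(6, 4) = 6·4/gcd(6, 4) = 24/2 = 12, so 12 ∣ r. Since 2 ∣ 12, it follows that 2 ∣ r.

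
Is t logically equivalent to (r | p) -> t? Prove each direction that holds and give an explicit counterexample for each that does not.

(←) This fails. Under r = F, p = F, t = F, the left side is false but the right side is true.

(→) Assume the antecedent. If r is true, the antecedent forces (r = T, p = F, t = T) or (r = T, p = T, t = T), and (r | p) -> t holds there. If r is false, the antecedent forces (r = F, p = F, t = T) or (r = F, p = T, t = T), and (r | p) -> t holds there. Either way (r | p) -> t holds.

The forward direction holds; the converse fails.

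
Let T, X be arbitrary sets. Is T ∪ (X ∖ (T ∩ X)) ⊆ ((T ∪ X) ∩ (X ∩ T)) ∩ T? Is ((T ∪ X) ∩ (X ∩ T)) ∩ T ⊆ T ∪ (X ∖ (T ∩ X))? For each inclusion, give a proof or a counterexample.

The sets are not equal: only the reverse inclusion holds.

(⊆) This inclusion fails. Take T = {1}, X = ∅; then 1 ∈ T ∪ (X ∖ (T ∩ X)) but 1 ∉ ((T ∪ X) ∩ (X ∩ T)) ∩ T.

(⊇) Let x ∈ ((T ∪ X) ∩ (X ∩ T)) ∩ T. Then x ∈ T ∩ X, from which x ∈ T ∪ (X ∖ (T ∩ X)).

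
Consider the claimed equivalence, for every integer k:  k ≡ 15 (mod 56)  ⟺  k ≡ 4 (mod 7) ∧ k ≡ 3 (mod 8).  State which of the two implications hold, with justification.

(⟹) This fails: k = 15 gives 15 ≡ 15 (mod 56) but 15 ≡ 1 (mod 7), so the conjunction on the right does not hold.

(⟸) This fails: k = 11 satisfies both congruences on the right (11 ≡ 4 mod 7 and 11 ≡ 3 mod 8) yet 11 ≡ 11 (mod 56), not 15.

Both directions fail.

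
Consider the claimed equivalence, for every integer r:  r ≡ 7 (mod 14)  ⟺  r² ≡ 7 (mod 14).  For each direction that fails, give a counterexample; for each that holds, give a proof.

Equivalent; both directions hold.

(→) Suppose r ≡ 7 (mod 14). Write r = 14j + 7. Then (14j + 7)² = 196j² + 196j + 49 = 14(14j² + 14j + 3) + 7, so r² ≡ 7 (mod 14).

(←) Conversely, suppose r² ≡ 7 (mod 14). The only residue r in {0, …, 13} with r² ≡ 7 (mod 14) is r = 7, so r ≡ 7 (mod 14).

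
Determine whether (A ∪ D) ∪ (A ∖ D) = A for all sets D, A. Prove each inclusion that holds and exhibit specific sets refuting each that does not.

Only the reverse inclusion holds.

(⟸) Let x ∈ A. Then either x ∈ A and x ∉ D; or x ∈ D ∩ A. In each case x ∈ (A ∪ D) ∪ (A ∖ D), so A ⊆ (A ∪ D) ∪ (A ∖ D).

(⟹) This inclusion fails. Take D = {1}, A = ∅; then 1 ∈ (A ∪ D) ∪ (A ∖ D) but 1 ∉ A.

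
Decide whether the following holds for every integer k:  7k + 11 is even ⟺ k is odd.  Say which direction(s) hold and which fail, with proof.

(→) Suppose 7k + 11 is even. Since 7 is odd, 7k and k have the same parity, so 7k + 11 ≡ k + 11 (mod 2). As 11 is odd, 7k + 11 is even exactly when k is odd. Thus k is odd.

(←) Conversely, suppose k is odd; write k = 2j + 1. Then 7k + 11 = 7·(2j + 1) + 11 = 2·7j + 18, which is even.

Equivalent; both directions hold.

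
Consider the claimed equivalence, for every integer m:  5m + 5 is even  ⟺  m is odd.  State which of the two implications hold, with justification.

Both implications hold.

(←) Suppose m is odd; write m = 2j + 1. Then 5m + 5 = 5·(2j + 1) + 5 = 2·5j + 10, which is even.

(→) Suppose 5m + 5 is even. Since 5 is odd, 5m and m have the same parity, so 5m + 5 ≡ m + 5 (mod 2). As 5 is odd, 5m + 5 is even exactly when m is odd. Thus m is odd.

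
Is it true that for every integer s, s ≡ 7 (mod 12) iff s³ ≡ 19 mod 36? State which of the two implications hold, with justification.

The biconditional holds.

(⇒) Suppose s ≡ 7 (mod 12). Working modulo 36, s ∈ {7, 19, 31}; for each such r, r³ ≡ 19 (mod 36).

(⇐) Conversely, the residues r modulo 36 with r³ ≡ 19 (mod 36) are exactly {7, 19, 31}, and each is ≡ 7 (mod 12).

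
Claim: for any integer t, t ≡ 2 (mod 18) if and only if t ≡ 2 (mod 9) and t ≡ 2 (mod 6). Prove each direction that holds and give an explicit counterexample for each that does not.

(⇐) If t ≡ 2 (mod 9) and t ≡ 2 (mod 6), then by the Chinese remainder theorem t ≡ 2 (mod 18). This is exactly t ≡ 2 (mod 18).

(⇒) Suppose t ≡ 2 (mod 18); write t = 18j + 2. Since 9 ∣ 18, reducing mod 9 gives t ≡ 2 (mod 9); since 6 ∣ 18, reducing mod 6 gives t ≡ 2 (mod 6).

Both implications hold.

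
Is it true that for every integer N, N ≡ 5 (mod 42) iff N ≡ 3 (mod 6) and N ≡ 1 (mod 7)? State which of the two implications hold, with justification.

(⇒) fails and (⇐) fails.

[⇒] This fails: N = 5 gives 5 ≡ 5 (mod 42) but 5 ≡ 5 (mod 6), so the conjunction on the right does not hold.

[⇐] This fails: N = 15 satisfies both congruences on the right (15 ≡ 3 mod 6 and 15 ≡ 1 mod 7) yet 15 ≡ 15 (mod 42), not 5.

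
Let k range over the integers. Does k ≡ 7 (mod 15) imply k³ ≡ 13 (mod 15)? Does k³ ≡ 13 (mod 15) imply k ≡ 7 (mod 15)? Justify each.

Both directions hold; the statement is true.

(→) Suppose k ≡ 7 (mod 15). Write k = 15j + 7. Then (15j + 7)³ = 3375j³ + 4725j² + 2205j + 343 = 15(225j³ + 315j² + 147j + 22) + 13, so k³ ≡ 13 (mod 15).

(←) Conversely, suppose k³ ≡ 13 (mod 15). The only residue r in {0, …, 14} with r³ ≡ 13 (mod 15) is r = 7, so k ≡ 7 (mod 15).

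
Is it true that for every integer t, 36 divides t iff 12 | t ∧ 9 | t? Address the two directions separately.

Converse. Suppose 12 ∣ t and 9 ∣ t. Any common multiple of 12 and 9 is a multiple of their lcm; here lcm(12, 9) = 12·9/gcd(12, 9) = 108/3 = 36, so 36 ∣ t.

Forward direction. If 36 ∣ t, write t = 36q. Since 36 = 3·12, t = 12·(3q), so 12 ∣ t; and since 36 = 4·9, t = 9·(4q), so 9 ∣ t.

The biconditional holds.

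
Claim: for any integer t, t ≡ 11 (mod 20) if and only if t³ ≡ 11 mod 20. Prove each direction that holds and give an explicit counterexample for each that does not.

Both directions hold; the statement is true.

(⟹) Suppose t ≡ 11 (mod 20). Write t = 20j + 11. Then (20j + 11)³ = 8000j³ + 13200j² + 7260j + 1331 = 20(400j³ + 660j² + 363j + 66) + 11, so t³ ≡ 11 (mod 20).

(⟸) Conversely, suppose t³ ≡ 11 (mod 20). The only residue r in {0, …, 19} with r³ ≡ 11 (mod 20) is r = 11, so t ≡ 11 (mod 20).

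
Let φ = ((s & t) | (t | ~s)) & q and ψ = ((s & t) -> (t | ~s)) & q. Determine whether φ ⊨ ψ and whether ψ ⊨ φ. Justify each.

(⇒) holds; (⇐) fails.

(⇒) Assume the antecedent. If t is true, the antecedent forces (t = T, q = T, s = F) or (t = T, q = T, s = T), and ((s & t) -> (t | ~s)) & q holds there. If t is false, the antecedent forces (t = F, q = T, s = F), and ((s & t) -> (t | ~s)) & q holds there. Either way ((s & t) -> (t | ~s)) & q holds.

(⇐) This fails. Under t = F, q = T, s = T, the left side is false but the right side is true.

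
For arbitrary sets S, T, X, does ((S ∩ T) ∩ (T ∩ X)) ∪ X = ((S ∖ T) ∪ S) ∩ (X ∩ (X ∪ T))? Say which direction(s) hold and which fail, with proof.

Reverse inclusion. Let x ∈ ((S ∖ T) ∪ S) ∩ (X ∩ (X ∪ T)). Then either x ∈ S ∩ X and x ∉ T; or x ∈ S ∩ T ∩ X. In each case x ∈ ((S ∩ T) ∩ (T ∩ X)) ∪ X, so ((S ∖ T) ∪ S) ∩ (X ∩ (X ∪ T)) ⊆ ((S ∩ T) ∩ (T ∩ X)) ∪ X.

Forward inclusion. This inclusion fails. Take S = ∅, T = ∅, X = {1}; then 1 ∈ ((S ∩ T) ∩ (T ∩ X)) ∪ X but 1 ∉ ((S ∖ T) ∪ S) ∩ (X ∩ (X ∪ T)).

The sets are not equal: only the reverse inclusion holds.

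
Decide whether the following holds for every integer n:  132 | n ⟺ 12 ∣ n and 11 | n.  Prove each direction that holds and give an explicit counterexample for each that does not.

Equivalent; both directions hold.

Forward direction. If 132 ∣ n, write n = 132q. Since 132 = 11·12, n = 12·(11q), so 12 ∣ n; and since 132 = 12·11, n = 11·(12q), so 11 ∣ n.

Converse. Suppose 12 ∣ n and 11 ∣ n. Any common multiple of 12 and 11 is a multiple of their lcm; here gcd(12, 11) = 1, so lcm(12, 11) = 12·11 = 132, so 132 ∣ n.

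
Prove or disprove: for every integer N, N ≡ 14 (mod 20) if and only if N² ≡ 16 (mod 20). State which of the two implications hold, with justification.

(⟹) Suppose N ≡ 14 (mod 20). Write N = 20j + 14. Then (20j + 14)² = 400j² + 560j + 196 = 20(20j² + 28j + 9) + 16, so N² ≡ 16 (mod 20).

(⟸) This fails: take N = 4. Then 4² = 16 ≡ 16 (mod 20), yet 4 ≡ 4 (mod 20), not 14.

The forward direction holds; the converse fails.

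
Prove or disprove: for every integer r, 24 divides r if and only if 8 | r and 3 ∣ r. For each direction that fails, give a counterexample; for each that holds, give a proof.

Forward direction. If 24 ∣ r, write r = 24q. Since 24 = 3·8, r = 8·(3q), so 8 ∣ r; and since 24 = 8·3, r = 3·(8q), so 3 ∣ r.

Converse. Suppose 8 ∣ r and 3 ∣ r. Any common multiple of 8 and 3 is a multiple of their lcm; here gcd(8, 3) = 1, so lcm(8, 3) = 8·3 = 24, so 24 ∣ r.

Equivalent; both directions hold.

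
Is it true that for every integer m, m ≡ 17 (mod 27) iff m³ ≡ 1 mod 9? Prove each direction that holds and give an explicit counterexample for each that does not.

[⇒] This fails: take m = 17. Then 17 ≡ 17 (mod 27), but 17³ = 4913 ≡ 8 (mod 9), not 1.

[⇐] This fails: take m = 1. Then 1³ = 1 ≡ 1 (mod 9), yet 1 ≡ 1 (mod 27), not 17.

Neither direction holds.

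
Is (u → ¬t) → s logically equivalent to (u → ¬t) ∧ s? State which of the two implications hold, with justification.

(→) This fails. Under s = F, t = T, u = T, the left side is true but the right side is false.

(←) Assume the antecedent. If s is true, (u → ¬t) → s reduces to true regardless of the other variables. If s is false, the antecedent cannot hold. Either way (u → ¬t) → s holds.

(⇒) fails; (⇐) holds.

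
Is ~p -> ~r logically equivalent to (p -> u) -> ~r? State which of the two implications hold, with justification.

Not equivalent: only (⇐) holds.

Converse. Assume the antecedent. If r is true, the antecedent forces (r = T, p = T, u = F), and ~p -> ~r holds there. If r is false, ~p -> ~r reduces to true regardless of the other variables. Either way ~p -> ~r holds.

Forward direction. This fails. Under r = T, p = T, u = T, the left side is true but the right side is false.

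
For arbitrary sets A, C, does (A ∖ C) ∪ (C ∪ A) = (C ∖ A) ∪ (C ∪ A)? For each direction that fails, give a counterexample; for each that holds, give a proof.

(⟹) Let x ∈ (A ∖ C) ∪ (C ∪ A). Then either x ∈ A and x ∉ C; or x ∈ C and x ∉ A; or x ∈ A ∩ C. In each case x ∈ (C ∖ A) ∪ (C ∪ A), so (A ∖ C) ∪ (C ∪ A) ⊆ (C ∖ A) ∪ (C ∪ A).

(⟸) Let x ∈ (C ∖ A) ∪ (C ∪ A). Then either x ∈ A and x ∉ C; or x ∈ C and x ∉ A; or x ∈ A ∩ C. In each case x ∈ (A ∖ C) ∪ (C ∪ A), so (C ∖ A) ∪ (C ∪ A) ⊆ (A ∖ C) ∪ (C ∪ A).

The two sets are equal.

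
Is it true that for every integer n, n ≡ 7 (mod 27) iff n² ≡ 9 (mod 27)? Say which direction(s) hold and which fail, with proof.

(→) This fails: take n = 7. Then 7 ≡ 7 (mod 27), but 7² = 49 ≡ 22 (mod 27), not 9.

(←) This fails: take n = 3. Then 3² = 9 ≡ 9 (mod 27), yet 3 ≡ 3 (mod 27), not 7.

Both directions fail.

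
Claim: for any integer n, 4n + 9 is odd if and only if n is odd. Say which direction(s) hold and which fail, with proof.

Only the converse holds.

(→) This fails: take n = 2. Then 4n + 9 = 17, which is odd, yet n = 2 is even, not odd.

(←) Suppose n is odd. Since 4 is even, 4n is even for every n, so 4n + 9 has the same parity as 9, which is odd. Hence 4n + 9 is odd.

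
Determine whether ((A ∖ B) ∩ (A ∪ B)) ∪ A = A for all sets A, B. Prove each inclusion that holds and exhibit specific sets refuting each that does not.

(⟹) Let x ∈ ((A ∖ B) ∩ (A ∪ B)) ∪ A. Then either x ∈ A and x ∉ B; or x ∈ A ∩ B. In each case x ∈ A, so ((A ∖ B) ∩ (A ∪ B)) ∪ A ⊆ A.

(⟸) Let x ∈ A. Then either x ∈ A and x ∉ B; or x ∈ A ∩ B. In each case x ∈ ((A ∖ B) ∩ (A ∪ B)) ∪ A, so A ⊆ ((A ∖ B) ∩ (A ∪ B)) ∪ A.

The two sets are equal.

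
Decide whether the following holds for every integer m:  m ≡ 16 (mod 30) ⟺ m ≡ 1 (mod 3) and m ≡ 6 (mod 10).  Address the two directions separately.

(⟹) Suppose m ≡ 16 (mod 30); write m = 30j + 16. Since 3 ∣ 30, reducing mod 3 gives m ≡ 16 ≡ 1 (mod 3); since 10 ∣ 30, reducing mod 10 gives m ≡ 16 ≡ 6 (mod 10).

(⟸) Conversely, if m ≡ 1 (mod 3) and m ≡ 6 (mod 10), then by the Chinese remainder theorem m ≡ 16 (mod 30). This is exactly m ≡ 16 (mod 30).

The biconditional holds.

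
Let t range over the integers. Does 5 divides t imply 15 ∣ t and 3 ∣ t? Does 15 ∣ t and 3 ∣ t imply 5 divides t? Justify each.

Only the reverse direction holds.

(→) This fails: take t = 5. Certainly 5 ∣ 5, but 15 ∤ 5.

(←) Suppose 15 ∣ t and 3 ∣ t. Any common multiple of 15 and 3 is a multiple of their lcm; here lcm(15, 3) = 15·3/gcd(15, 3) = 45/3 = 15, so 15 ∣ t. Since 5 ∣ 15, it follows that 5 ∣ t.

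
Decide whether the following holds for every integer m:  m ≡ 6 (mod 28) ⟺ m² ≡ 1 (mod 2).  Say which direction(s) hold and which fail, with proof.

Forward direction. This fails: take m = 6. Then 6 ≡ 6 (mod 28), but 6² = 36 ≡ 0 (mod 2), not 1.

Converse. This fails: take m = 1. Then 1² = 1 ≡ 1 (mod 2), yet 1 ≡ 1 (mod 28), not 6.

Neither direction holds.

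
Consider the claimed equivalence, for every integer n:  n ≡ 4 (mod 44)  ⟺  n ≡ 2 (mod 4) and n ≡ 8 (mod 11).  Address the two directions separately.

(⇒) This fails: n = 4 gives 4 ≡ 4 (mod 44) but 4 ≡ 0 (mod 4), so the conjunction on the right does not hold.

(⇐) This fails: n = 30 satisfies both congruences on the right (30 ≡ 2 mod 4 and 30 ≡ 8 mod 11) yet 30 ≡ 30 (mod 44), not 4.

Both directions fail.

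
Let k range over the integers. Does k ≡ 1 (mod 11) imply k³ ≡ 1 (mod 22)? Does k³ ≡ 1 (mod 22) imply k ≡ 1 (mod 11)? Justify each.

(⇒) fails; (⇐) holds.

[⇐] The residues r modulo 22 with r³ ≡ 1 (mod 22) are exactly {1}, and each is ≡ 1 (mod 11).

[⇒] This fails: take k = 12. Then 12 ≡ 1 (mod 11), but 12³ = 1728 ≡ 12 (mod 22), not 1.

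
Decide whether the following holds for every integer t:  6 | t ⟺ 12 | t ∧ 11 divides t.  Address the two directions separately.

Only the converse holds.

Converse. Suppose 12 ∣ t and 11 ∣ t. Any common multiple of 12 and 11 is a multiple of their lcm; here gcd(12, 11) = 1, so lcm(12, 11) = 12·11 = 132, so 132 ∣ t. Since 6 ∣ 132, it follows that 6 ∣ t.

Forward direction. This fails: take t = 6. Certainly 6 ∣ 6, but 12 ∤ 6.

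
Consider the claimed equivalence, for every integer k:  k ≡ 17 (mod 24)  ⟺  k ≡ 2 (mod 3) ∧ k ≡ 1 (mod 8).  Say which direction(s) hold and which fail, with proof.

(⟹) Suppose k ≡ 17 (mod 24); write k = 24j + 17. Since 3 ∣ 24, reducing mod 3 gives k ≡ 17 ≡ 2 (mod 3); since 8 ∣ 24, reducing mod 8 gives k ≡ 17 ≡ 1 (mod 8).

(⟸) Conversely, if k ≡ 2 (mod 3) and k ≡ 1 (mod 8), then by the Chinese remainder theorem k ≡ 17 (mod 24). This is exactly k ≡ 17 (mod 24).

Equivalent; both directions hold.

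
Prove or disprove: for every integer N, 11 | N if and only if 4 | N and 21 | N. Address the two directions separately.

[⇒] This fails: take N = 11. Certainly 11 ∣ 11, but 4 ∤ 11.

[⇐] This fails: take N = 84. Both 4 ∣ 84 and 21 ∣ 84, yet 84 is not a multiple of 11 (since 84 = 7·11 + 7), so 11 ∤ 84.

Both directions fail.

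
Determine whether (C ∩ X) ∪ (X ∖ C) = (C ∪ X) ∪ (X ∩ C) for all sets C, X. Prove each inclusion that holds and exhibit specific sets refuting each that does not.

(⊇) This inclusion fails. Take C = {1}, X = ∅; then 1 ∈ (C ∪ X) ∪ (X ∩ C) but 1 ∉ (C ∩ X) ∪ (X ∖ C).

(⊆) Let x ∈ (C ∩ X) ∪ (X ∖ C). Then either x ∈ X and x ∉ C; or x ∈ C ∩ X. In each case x ∈ (C ∪ X) ∪ (X ∩ C), so (C ∩ X) ∪ (X ∖ C) ⊆ (C ∪ X) ∪ (X ∩ C).

Only the forward inclusion holds.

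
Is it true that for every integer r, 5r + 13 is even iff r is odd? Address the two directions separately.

Forward direction. Suppose 5r + 13 is even. Since 5 is odd, 5r and r have the same parity, so 5r + 13 ≡ r + 13 (mod 2). As 13 is odd, 5r + 13 is even exactly when r is odd. Thus r is odd.

Converse. Suppose r is odd; write r = 2j + 1. Then 5r + 13 = 5·(2j + 1) + 13 = 2·5j + 18, which is even.

The biconditional holds.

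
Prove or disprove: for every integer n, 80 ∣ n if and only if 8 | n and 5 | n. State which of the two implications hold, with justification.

Only the forward implication holds.

(⇐) This fails: take n = 40. Both 8 ∣ 40 and 5 ∣ 40, yet 40 is not a multiple of 80 (since 40 = 0·80 + 40), so 80 ∤ 40.

(⇒) If 80 ∣ n, write n = 80q. Since 80 = 10·8, n = 8·(10q), so 8 ∣ n; and since 80 = 16·5, n = 5·(16q), so 5 ∣ n.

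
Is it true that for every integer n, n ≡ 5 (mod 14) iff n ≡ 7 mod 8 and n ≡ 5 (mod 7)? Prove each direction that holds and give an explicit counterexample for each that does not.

[⇒] This fails: n = 33 gives 33 ≡ 5 (mod 14) but 33 ≡ 1 (mod 8), so the conjunction on the right does not hold.

[⇐] Conversely, if n ≡ 7 (mod 8) and n ≡ 5 (mod 7), then by the Chinese remainder theorem n ≡ 47 (mod 56). Since 47 ≡ 5 (mod 14) and 14 ∣ 56, we get n ≡ 5 (mod 14).

(⇒) fails; (⇐) holds.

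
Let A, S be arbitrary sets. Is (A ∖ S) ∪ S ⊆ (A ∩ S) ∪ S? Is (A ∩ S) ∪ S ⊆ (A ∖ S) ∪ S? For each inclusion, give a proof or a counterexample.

(⊇) Let x ∈ (A ∩ S) ∪ S. Then either x ∈ S and x ∉ A; or x ∈ A ∩ S. In each case x ∈ (A ∖ S) ∪ S, so (A ∩ S) ∪ S ⊆ (A ∖ S) ∪ S.

(⊆) This inclusion fails. Take A = {1}, S = ∅; then 1 ∈ (A ∖ S) ∪ S but 1 ∉ (A ∩ S) ∪ S.

(⊆) fails; (⊇) holds.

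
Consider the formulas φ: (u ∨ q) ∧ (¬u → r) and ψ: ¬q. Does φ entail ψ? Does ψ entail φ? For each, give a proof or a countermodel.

Both directions fail.

(⇒) This fails. Under r = T, u = F, q = T, the left side is true but the right side is false.

(⇐) This fails. Under r = F, u = F, q = F, the left side is false but the right side is true.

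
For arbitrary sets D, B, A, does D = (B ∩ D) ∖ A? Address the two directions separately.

(⟹) This inclusion fails. Take D = {1}, B = ∅, A = ∅; then 1 ∈ D but 1 ∉ (B ∩ D) ∖ A.

(⟸) Let x ∈ (B ∩ D) ∖ A. Then x ∈ D ∩ B and x ∉ A, from which x ∈ D.

The sets are not equal: only the reverse inclusion holds.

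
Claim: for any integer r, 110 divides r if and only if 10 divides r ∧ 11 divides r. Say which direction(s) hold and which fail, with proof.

Forward direction. If 110 ∣ r, write r = 110q. Since 110 = 11·10, r = 10·(11q), so 10 ∣ r; and since 110 = 10·11, r = 11·(10q), so 11 ∣ r.

Converse. Suppose 10 ∣ r and 11 ∣ r. Any common multiple of 10 and 11 is a multiple of their lcm; here gcd(10, 11) = 1, so lcm(10, 11) = 10·11 = 110, so 110 ∣ r.

The biconditional holds.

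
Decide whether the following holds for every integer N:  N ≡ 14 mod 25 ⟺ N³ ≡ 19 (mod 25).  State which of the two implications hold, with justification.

Both implications hold.

(⇒) Suppose N ≡ 14 mod 25. Write N = 25j + 14. Then (25j + 14)³ = 15625j³ + 26250j² + 14700j + 2744 = 25(625j³ + 1050j² + 588j + 109) + 19, so N³ ≡ 19 (mod 25).

(⇐) Conversely, suppose N³ ≡ 19 (mod 25). The only residue r in {0, …, 24} with r³ ≡ 19 (mod 25) is r = 14, so N ≡ 14 (mod 25).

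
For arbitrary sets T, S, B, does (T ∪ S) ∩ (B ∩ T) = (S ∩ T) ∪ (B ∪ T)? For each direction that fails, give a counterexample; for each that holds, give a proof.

(⊆) Let x ∈ (T ∪ S) ∩ (B ∩ T). Then either x ∈ T ∩ B and x ∉ S; or x ∈ T ∩ S ∩ B. In each case x ∈ (S ∩ T) ∪ (B ∪ T), so (T ∪ S) ∩ (B ∩ T) ⊆ (S ∩ T) ∪ (B ∪ T).

(⊇) This inclusion fails. Take T = {1}, S = ∅, B = ∅; then 1 ∈ (S ∩ T) ∪ (B ∪ T) but 1 ∉ (T ∪ S) ∩ (B ∩ T).

The sets are not equal: only the forward inclusion holds.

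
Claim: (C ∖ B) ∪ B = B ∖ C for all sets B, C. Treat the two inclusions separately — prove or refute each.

(⟹) This inclusion fails. Take B = ∅, C = {1}; then 1 ∈ (C ∖ B) ∪ B but 1 ∉ B ∖ C.

(⟸) Let x ∈ B ∖ C. Then x ∈ B and x ∉ C, from which x ∈ (C ∖ B) ∪ B.

The sets are not equal: only the reverse inclusion holds.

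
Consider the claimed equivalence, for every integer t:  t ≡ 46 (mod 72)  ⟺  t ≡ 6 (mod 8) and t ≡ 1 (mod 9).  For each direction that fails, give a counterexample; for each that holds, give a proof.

Equivalent; both directions hold.

(⟹) Suppose t ≡ 46 (mod 72); write t = 72j + 46. Since 8 ∣ 72, reducing mod 8 gives t ≡ 46 ≡ 6 (mod 8); since 9 ∣ 72, reducing mod 9 gives t ≡ 46 ≡ 1 (mod 9).

(⟸) Conversely, if t ≡ 6 (mod 8) and t ≡ 1 (mod 9), then by the Chinese remainder theorem t ≡ 46 (mod 72). This is exactly t ≡ 46 (mod 72).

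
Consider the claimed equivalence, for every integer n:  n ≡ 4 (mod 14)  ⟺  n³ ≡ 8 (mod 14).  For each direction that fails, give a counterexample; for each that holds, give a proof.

Only the forward direction holds.

(→) Suppose n ≡ 4 (mod 14). Write n = 14j + 4. Then (14j + 4)³ = 2744j³ + 2352j² + 672j + 64 = 14(196j³ + 168j² + 48j + 4) + 8, so n³ ≡ 8 (mod 14).

(←) This fails: take n = 2. Then 2³ = 8 ≡ 8 (mod 14), yet 2 ≡ 2 (mod 14), not 4.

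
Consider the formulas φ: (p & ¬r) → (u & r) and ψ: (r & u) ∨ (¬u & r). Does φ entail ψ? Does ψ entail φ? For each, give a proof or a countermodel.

Not equivalent: only (⇐) holds.

Forward direction. This fails. Under p = F, r = F, u = F, the left side is true but the right side is false.

Converse. Assume the antecedent. If p is true, the antecedent forces (p = T, r = T, u = F) or (p = T, r = T, u = T), and (p & ¬r) → (u & r) holds there. If p is false, (p & ¬r) → (u & r) reduces to true regardless of the other variables. Either way (p & ¬r) → (u & r) holds.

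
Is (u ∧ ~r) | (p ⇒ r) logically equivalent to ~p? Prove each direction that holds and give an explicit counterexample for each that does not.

The forward direction fails; the converse holds.

(→) This fails. Under r = T, u = F, p = T, the left side is true but the right side is false.

(←) Assume the antecedent. If r is true, (u ∧ ~r) | (p ⇒ r) reduces to true regardless of the other variables. If r is false, the antecedent forces (r = F, u = F, p = F) or (r = F, u = T, p = F), and (u ∧ ~r) | (p ⇒ r) holds there. Either way (u ∧ ~r) | (p ⇒ r) holds.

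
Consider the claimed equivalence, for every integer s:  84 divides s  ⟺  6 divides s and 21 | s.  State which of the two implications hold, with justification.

Converse. This fails: take s = 42. Both 6 ∣ 42 and 21 ∣ 42, yet 42 is not a multiple of 84 (since 42 = 0·84 + 42), so 84 ∤ 42.

Forward direction. If 84 ∣ s, write s = 84q. Since 84 = 14·6, s = 6·(14q), so 6 ∣ s; and since 84 = 4·21, s = 21·(4q), so 21 ∣ s.

Only the forward implication holds.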